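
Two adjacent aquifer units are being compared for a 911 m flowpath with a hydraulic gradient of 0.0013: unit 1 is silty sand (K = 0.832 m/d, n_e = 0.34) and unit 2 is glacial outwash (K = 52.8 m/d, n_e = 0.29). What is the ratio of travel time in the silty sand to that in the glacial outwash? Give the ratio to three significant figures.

74.4

Unit 1 (silty sand): v = 0.832×0.0013/0.34 = 0.003181 m/d, t = 911/0.003181 = 286400 d
Unit 2 (glacial outwash): v = 52.8×0.0013/0.29 = 0.2367 m/d, t = 911/0.2367 = 3849 d
t(silty sand) / t(glacial outwash) = 286400/3849 = 74.4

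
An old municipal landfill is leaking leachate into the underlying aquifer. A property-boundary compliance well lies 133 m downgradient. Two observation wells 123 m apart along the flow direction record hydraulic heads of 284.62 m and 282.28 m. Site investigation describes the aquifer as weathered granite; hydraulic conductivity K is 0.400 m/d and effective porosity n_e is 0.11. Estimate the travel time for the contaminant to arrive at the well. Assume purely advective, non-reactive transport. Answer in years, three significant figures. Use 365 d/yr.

5.27 years

Hydraulic gradient i = (284.62 − 282.28) / 123 = 2.34 / 123 = 0.01902
Darcy flux q = K·i = 0.400 × 0.01902 = 0.007610 m/d
Average linear velocity = 0.007610 / 0.11 = 0.06918 m/d
t = L / v = 133 / 0.06918 = 1923 d
   = 1923 / 365 = 5.27 yr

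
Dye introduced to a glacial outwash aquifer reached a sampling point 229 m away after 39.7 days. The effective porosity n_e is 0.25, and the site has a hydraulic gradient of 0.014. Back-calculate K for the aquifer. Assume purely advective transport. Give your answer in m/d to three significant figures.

v = L / t = 229 / 39.7 = 5.768 m/d
K = v · n / i = 5.768 × 0.25 / 0.014 = 103 m/d

103 m/d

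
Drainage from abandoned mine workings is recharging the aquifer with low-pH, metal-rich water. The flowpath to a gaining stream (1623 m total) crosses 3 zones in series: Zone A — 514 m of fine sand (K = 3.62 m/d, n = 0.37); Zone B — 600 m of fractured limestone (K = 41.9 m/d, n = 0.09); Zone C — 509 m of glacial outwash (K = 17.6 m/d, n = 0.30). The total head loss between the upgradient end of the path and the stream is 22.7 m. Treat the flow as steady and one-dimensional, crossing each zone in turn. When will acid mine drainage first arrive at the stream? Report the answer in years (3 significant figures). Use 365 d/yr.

8.87 years

Continuity: the same q passes through each zone, so ΔH = q·Σ(L_j/K_j) — the zones act as resistances in series.
Σ(L/K) = 514/3.62 + 600/41.9 + 509/17.6 = 142.0 + 14.32 + 28.92 = 185.2 d
q = ΔH / Σ(L/K) = 22.7 / 185.2 = 0.1226 m/d (same in every zone)
Zone A: v = q/n = 0.1226/0.37 = 0.3312 m/d → t_A = 514/0.3312 = 1552 d
Zone B: v = q/n = 0.1226/0.09 = 1.362 m/d → t_B = 600/1.362 = 440.6 d
Zone C: v = q/n = 0.1226/0.30 = 0.4085 m/d → t_C = 509/0.4085 = 1246 d
Total t = 1552 + 440.6 + 1246 = 3238 d
   = 3238 / 365 = 8.87 yr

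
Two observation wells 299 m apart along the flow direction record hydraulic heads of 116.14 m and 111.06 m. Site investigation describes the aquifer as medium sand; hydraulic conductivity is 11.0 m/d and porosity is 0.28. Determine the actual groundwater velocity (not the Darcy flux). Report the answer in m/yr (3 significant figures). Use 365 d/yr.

244 m/yr

Hydraulic gradient i = (116.14 − 111.06) / 299 = 5.08 / 299 = 0.01699
q = Ki = 11.0 × 0.01699 = 0.1869 m/d
v = Ki/n = 11.0·0.01699/0.28 = 0.6675 m/d
   = 0.6675 × 365 = 244 m/yr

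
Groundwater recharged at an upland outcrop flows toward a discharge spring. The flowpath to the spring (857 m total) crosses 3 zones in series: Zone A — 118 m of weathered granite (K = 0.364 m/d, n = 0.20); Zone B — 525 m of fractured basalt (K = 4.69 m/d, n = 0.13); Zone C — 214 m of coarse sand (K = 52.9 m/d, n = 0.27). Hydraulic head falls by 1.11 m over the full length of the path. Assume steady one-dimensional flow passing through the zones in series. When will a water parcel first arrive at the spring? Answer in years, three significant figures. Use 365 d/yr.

Steady 1-D flow in series ⇒ the Darcy flux q is identical in every zone and the zone head losses add (resistances L/K in series).
Σ(L/K) = 118/0.364 + 525/4.69 + 214/52.9 = 324.2 + 111.9 + 4.045 = 440.2 d
q = ΔH / Σ(L/K) = 1.11 / 440.2 = 0.002522 m/d (same in every zone)
Zone A: v = q/n = 0.002522/0.20 = 0.01261 m/d → t_A = 118/0.01261 = 9358 d
Zone B: v = q/n = 0.002522/0.13 = 0.01940 m/d → t_B = 525/0.01940 = 27060 d
Zone C: v = q/n = 0.002522/0.27 = 0.009340 m/d → t_C = 214/0.009340 = 22910 d
Total t = 9358 + 27060 + 22910 = 59330 d
   = 59330 / 365 = 163 yr

163 years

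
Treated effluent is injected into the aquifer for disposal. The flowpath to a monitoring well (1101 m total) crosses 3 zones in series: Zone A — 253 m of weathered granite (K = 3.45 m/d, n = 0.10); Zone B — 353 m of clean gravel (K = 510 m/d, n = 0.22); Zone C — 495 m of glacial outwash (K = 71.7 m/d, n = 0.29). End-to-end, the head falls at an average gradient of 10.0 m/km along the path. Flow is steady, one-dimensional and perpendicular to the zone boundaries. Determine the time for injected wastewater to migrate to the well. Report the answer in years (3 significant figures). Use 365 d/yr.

4.96 years

Continuity: the same q passes through each zone, so ΔH = q·Σ(L_j/K_j) — the zones act as resistances in series.
Σ(L/K) = 253/3.45 + 353/510 + 495/71.7 = 73.33 + 0.6922 + 6.904 = 80.93 d
K_eq = L_total / Σ(L/K) = 1101 / 80.93 = 13.60 m/d
q = K_eq · i = 13.60 × 0.010 = 0.1360 m/d (same in every zone)
Zone A: v = q/n = 0.1360/0.10 = 1.360 m/d → t_A = 253/1.360 = 186.0 d
Zone B: v = q/n = 0.1360/0.22 = 0.6184 m/d → t_B = 353/0.6184 = 570.8 d
Zone C: v = q/n = 0.1360/0.29 = 0.4691 m/d → t_C = 495/0.4691 = 1055 d
Total t = 186.0 + 570.8 + 1055 = 1812 d
   = 1812 / 365 = 4.96 yr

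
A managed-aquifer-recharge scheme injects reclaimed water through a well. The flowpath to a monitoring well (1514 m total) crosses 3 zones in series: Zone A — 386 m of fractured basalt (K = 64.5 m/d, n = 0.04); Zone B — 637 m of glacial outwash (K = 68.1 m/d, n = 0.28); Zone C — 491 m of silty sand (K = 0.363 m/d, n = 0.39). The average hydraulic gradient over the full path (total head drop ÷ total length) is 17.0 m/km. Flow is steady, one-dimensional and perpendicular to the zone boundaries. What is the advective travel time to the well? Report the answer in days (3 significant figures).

For zones in series the flux q is common to all zones; the equivalent conductivity is the harmonic (thickness-weighted) mean, K_eq = L_total / Σ(L_j/K_j).
Σ(L/K) = 386/64.5 + 637/68.1 + 491/0.363 = 5.984 + 9.354 + 1353 = 1368 d
K_eq = L_total / Σ(L/K) = 1514 / 1368 = 1.107 m/d
q = K_eq · i = 1.107 × 0.017 = 0.01881 m/d (same in every zone)
Zone A: v = q/n = 0.01881/0.04 = 0.4704 m/d → t_A = 386/0.4704 = 820.6 d
Zone B: v = q/n = 0.01881/0.28 = 0.06720 m/d → t_B = 637/0.06720 = 9480 d
Zone C: v = q/n = 0.01881/0.39 = 0.04824 m/d → t_C = 491/0.04824 = 10180 d
Total t = 820.6 + 9480 + 10180 = 20480 d

20500 days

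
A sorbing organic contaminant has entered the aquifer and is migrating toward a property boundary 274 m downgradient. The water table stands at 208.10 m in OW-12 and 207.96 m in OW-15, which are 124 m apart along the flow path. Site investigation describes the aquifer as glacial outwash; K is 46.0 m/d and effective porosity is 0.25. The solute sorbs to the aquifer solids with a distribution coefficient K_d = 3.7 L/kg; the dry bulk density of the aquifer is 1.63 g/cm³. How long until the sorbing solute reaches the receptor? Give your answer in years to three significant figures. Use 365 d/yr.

90.8 years

Hydraulic gradient i = (208.10 − 207.96) / 124 = 0.14 / 124 = 0.001129
q = Ki = 46.0 × 0.001129 = 0.05194 m/d
Seepage velocity v = q / n = 0.05194 / 0.25 = 0.2077 m/d
Retardation R = 1 + ρ_b·K_d/n = 1 + 1.63×3.7/0.25 = 25.12
Contaminant velocity v_c = v/R = 0.2077/25.12 = 0.008269 m/d
t = L/v_c = 274/0.008269 = 33140 d
   = 33140/365 = 90.8 yr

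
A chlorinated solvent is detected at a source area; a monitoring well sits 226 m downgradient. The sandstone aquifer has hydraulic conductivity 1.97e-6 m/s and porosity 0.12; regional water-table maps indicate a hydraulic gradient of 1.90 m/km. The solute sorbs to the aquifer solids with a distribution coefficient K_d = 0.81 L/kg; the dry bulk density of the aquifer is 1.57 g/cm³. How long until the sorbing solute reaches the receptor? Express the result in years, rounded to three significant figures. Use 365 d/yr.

2660 years

K = 1.97e-6 m/s × 86400 s/d = 0.1702 m/d
Specific discharge q = 0.1702 × 0.0019 = 3.234e-4 m/d
Seepage velocity v = q / n = 3.234e-4 / 0.12 = 0.002695 m/d
Retardation R = 1 + ρ_b·K_d/n = 1 + 1.57×0.81/0.12 = 11.60
Contaminant velocity v_c = v/R = 0.002695/11.60 = 2.324e-4 m/d
t = L/v_c = 226/2.324e-4 = 972600 d
   = 972600/365 = 2660 yr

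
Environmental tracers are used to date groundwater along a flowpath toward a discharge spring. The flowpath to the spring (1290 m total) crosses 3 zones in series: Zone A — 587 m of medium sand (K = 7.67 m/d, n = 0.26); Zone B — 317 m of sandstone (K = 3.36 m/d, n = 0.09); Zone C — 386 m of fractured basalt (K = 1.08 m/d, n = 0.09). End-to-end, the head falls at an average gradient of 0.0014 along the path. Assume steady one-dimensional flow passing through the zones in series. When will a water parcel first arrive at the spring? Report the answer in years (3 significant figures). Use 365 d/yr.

Continuity: the same q passes through each zone, so ΔH = q·Σ(L_j/K_j) — the zones act as resistances in series.
Σ(L/K) = 587/7.67 + 317/3.36 + 386/1.08 = 76.53 + 94.35 + 357.4 = 528.3 d
K_eq = L_total / Σ(L/K) = 1290 / 528.3 = 2.442 m/d
q = K_eq · i = 2.442 × 0.0014 = 0.003419 m/d (same in every zone)
Zone A: v = q/n = 0.003419/0.26 = 0.01315 m/d → t_A = 587/0.01315 = 44640 d
Zone B: v = q/n = 0.003419/0.09 = 0.03798 m/d → t_B = 317/0.03798 = 8345 d
Zone C: v = q/n = 0.003419/0.09 = 0.03798 m/d → t_C = 386/0.03798 = 10160 d
Total t = 44640 + 8345 + 10160 = 63150 d
   = 63150 / 365 = 173 yr

173 years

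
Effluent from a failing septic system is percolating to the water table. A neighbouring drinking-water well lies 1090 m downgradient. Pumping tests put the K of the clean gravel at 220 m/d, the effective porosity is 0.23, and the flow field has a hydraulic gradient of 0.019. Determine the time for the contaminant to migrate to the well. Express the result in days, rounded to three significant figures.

Specific discharge q = 220 × 0.019 = 4.180 m/d
Average linear velocity = 4.180 / 0.23 = 18.17 m/d
t = L / v = 1090 / 18.17 = 59.98 d

60.0 days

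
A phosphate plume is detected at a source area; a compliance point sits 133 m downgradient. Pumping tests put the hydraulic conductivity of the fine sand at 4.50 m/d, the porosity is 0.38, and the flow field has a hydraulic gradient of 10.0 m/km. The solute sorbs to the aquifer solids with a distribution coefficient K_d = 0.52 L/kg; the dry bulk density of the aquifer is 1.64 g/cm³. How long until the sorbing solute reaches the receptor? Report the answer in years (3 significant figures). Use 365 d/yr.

9.98 years

Specific discharge q = 4.50 × 0.010 = 0.04500 m/d
v_s = q/n_e = 0.04500/0.38 = 0.1184 m/d
Retardation R = 1 + ρ_b·K_d/n = 1 + 1.64×0.52/0.38 = 3.244
Contaminant velocity v_c = v/R = 0.1184/3.244 = 0.03650 m/d
t = L/v_c = 133/0.03650 = 3644 d
   = 3644/365 = 9.98 yr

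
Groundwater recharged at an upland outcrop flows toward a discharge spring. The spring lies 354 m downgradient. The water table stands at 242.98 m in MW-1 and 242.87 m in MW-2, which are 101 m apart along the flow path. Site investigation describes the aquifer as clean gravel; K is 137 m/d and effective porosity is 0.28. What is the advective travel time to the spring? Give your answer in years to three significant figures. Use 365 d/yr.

1.82 years

Hydraulic gradient i = (242.98 − 242.87) / 101 = 0.11 / 101 = 0.001089
Specific discharge q = 137 × 0.001089 = 0.1492 m/d
Average linear velocity = 0.1492 / 0.28 = 0.5329 m/d
t = L / v = 354 / 0.5329 = 664.3 d
   = 664.3 / 365 = 1.82 yr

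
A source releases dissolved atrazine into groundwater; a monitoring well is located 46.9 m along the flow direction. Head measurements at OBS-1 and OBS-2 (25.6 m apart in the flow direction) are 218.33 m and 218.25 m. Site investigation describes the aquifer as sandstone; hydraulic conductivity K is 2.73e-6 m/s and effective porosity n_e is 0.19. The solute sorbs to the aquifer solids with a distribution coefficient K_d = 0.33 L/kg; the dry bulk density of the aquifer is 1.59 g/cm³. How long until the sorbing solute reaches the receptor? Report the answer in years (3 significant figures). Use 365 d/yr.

Hydraulic gradient i = (218.33 − 218.25) / 25.6 = 0.08 / 25.6 = 0.003125
K = 2.73e-6 m/s × 86400 s/d = 0.2359 m/d
Darcy flux q = K·i = 0.2359 × 0.003125 = 7.371e-4 m/d
Average linear velocity = 7.371e-4 / 0.19 = 0.003879 m/d
Retardation R = 1 + ρ_b·K_d/n = 1 + 1.59×0.33/0.19 = 3.762
Contaminant velocity v_c = v/R = 0.003879/3.762 = 0.001031 m/d
t = L/v_c = 46.9/0.001031 = 45470 d
   = 45470/365 = 125 yr

125 years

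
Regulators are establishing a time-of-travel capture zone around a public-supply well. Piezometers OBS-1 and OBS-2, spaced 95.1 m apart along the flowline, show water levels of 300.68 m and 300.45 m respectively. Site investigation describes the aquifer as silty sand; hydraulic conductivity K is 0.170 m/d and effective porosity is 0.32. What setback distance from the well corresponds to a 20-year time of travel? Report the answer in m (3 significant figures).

9.38 m

Hydraulic gradient i = (300.68 − 300.45) / 95.1 = 0.23 / 95.1 = 0.002419
Specific discharge q = 0.170 × 0.002419 = 4.111e-4 m/d
Seepage velocity v = q / n = 4.111e-4 / 0.32 = 0.001285 m/d
T = 20 yr × 365 = 7300 d
L = v × T = 0.001285 × 7300 = 9.379 m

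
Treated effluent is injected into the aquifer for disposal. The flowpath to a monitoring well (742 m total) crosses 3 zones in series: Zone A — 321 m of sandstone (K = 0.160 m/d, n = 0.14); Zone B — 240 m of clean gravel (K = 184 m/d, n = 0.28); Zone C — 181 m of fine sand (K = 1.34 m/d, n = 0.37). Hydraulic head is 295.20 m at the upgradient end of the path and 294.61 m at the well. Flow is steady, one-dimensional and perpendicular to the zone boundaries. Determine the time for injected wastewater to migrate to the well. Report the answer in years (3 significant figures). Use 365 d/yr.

Total head drop ΔH = 295.20 − 294.61 = 0.59 m
Continuity: the same q passes through each zone, so ΔH = q·Σ(L_j/K_j) — the zones act as resistances in series.
Σ(L/K) = 321/0.160 + 240/184 + 181/1.34 = 2006 + 1.304 + 135.1 = 2143 d
q = ΔH / Σ(L/K) = 0.59 / 2143 = 2.754e-4 m/d (same in every zone)
Zone A: v = q/n = 2.754e-4/0.14 = 0.001967 m/d → t_A = 321/0.001967 = 163200 d
Zone B: v = q/n = 2.754e-4/0.28 = 9.834e-4 m/d → t_B = 240/9.834e-4 = 244000 d
Zone C: v = q/n = 2.754e-4/0.37 = 7.442e-4 m/d → t_C = 181/7.442e-4 = 243200 d
Total t = 163200 + 244000 + 243200 = 650500 d
   = 650500 / 365 = 1780 yr

1780 years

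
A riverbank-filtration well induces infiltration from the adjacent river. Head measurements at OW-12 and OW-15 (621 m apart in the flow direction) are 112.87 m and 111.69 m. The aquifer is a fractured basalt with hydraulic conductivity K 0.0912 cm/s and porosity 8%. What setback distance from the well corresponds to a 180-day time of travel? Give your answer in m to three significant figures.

Hydraulic gradient i = (112.87 − 111.69) / 621 = 1.18 / 621 = 0.001900
K = 0.0912 cm/s × 864 = 78.80 m/d
Specific discharge q = 78.80 × 0.001900 = 0.1497 m/d
Seepage velocity v = q / n = 0.1497 / 0.08 = 1.872 m/d
L = v × T = 1.872 × 180 = 336.9 m

337 m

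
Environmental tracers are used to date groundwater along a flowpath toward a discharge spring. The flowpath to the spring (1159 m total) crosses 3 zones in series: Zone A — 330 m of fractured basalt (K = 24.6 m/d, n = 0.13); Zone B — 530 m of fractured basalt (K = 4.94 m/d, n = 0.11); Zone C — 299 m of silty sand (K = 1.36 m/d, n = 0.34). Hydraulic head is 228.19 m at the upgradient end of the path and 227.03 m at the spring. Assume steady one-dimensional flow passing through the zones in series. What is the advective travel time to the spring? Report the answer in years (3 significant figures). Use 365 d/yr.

163 years

Total head drop ΔH = 228.19 − 227.03 = 1.16 m
Continuity: the same q passes through each zone, so ΔH = q·Σ(L_j/K_j) — the zones act as resistances in series.
Σ(L/K) = 330/24.6 + 530/4.94 + 299/1.36 = 13.41 + 107.3 + 219.9 = 340.6 d
q = ΔH / Σ(L/K) = 1.16 / 340.6 = 0.003406 m/d (same in every zone)
Zone A: v = q/n = 0.003406/0.13 = 0.02620 m/d → t_A = 330/0.02620 = 12590 d
Zone B: v = q/n = 0.003406/0.11 = 0.03097 m/d → t_B = 530/0.03097 = 17120 d
Zone C: v = q/n = 0.003406/0.34 = 0.01002 m/d → t_C = 299/0.01002 = 29850 d
Total t = 12590 + 17120 + 29850 = 59560 d
   = 59560 / 365 = 163 yr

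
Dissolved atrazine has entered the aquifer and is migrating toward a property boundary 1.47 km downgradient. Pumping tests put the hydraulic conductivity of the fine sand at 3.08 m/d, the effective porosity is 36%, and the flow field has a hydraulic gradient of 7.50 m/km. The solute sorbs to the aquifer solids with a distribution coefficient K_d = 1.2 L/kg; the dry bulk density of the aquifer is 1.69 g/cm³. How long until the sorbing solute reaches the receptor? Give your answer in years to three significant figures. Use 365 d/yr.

416 years

Specific discharge q = 3.08 × 0.0075 = 0.02310 m/d
v = Ki/n = 3.08·0.0075/0.36 = 0.06417 m/d
Retardation R = 1 + ρ_b·K_d/n = 1 + 1.69×1.2/0.36 = 6.633
Contaminant velocity v_c = v/R = 0.06417/6.633 = 0.009673 m/d
L = 1.47 km = 1470 m
t = L/v_c = 1470/0.009673 = 152000 d
   = 152000/365 = 416 yr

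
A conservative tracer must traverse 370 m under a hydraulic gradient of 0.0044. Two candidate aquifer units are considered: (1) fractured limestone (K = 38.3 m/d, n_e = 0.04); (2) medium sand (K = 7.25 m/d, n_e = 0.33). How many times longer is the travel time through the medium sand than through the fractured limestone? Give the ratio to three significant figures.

43.6

Unit 1 (fractured limestone): v = 38.3×0.0044/0.04 = 4.213 m/d, t = 370/4.213 = 87.82 d
Unit 2 (medium sand): v = 7.25×0.0044/0.33 = 0.09667 m/d, t = 370/0.09667 = 3828 d
t(medium sand) / t(fractured limestone) = 3828/87.82 = 43.6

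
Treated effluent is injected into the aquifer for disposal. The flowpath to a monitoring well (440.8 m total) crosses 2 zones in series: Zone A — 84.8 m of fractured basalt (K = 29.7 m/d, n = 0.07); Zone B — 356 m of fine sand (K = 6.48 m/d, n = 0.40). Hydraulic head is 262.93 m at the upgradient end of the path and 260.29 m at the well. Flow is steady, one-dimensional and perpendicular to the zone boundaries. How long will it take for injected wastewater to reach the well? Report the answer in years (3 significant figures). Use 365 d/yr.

Total head drop ΔH = 262.93 − 260.29 = 2.64 m
Continuity: the same q passes through each zone, so ΔH = q·Σ(L_j/K_j) — the zones act as resistances in series.
Σ(L/K) = 84.8/29.7 + 356/6.48 = 2.855 + 54.94 = 57.79 d
q = ΔH / Σ(L/K) = 2.64 / 57.79 = 0.04568 m/d (same in every zone)
Zone A: v = q/n = 0.04568/0.07 = 0.6526 m/d → t_A = 84.8/0.6526 = 129.9 d
Zone B: v = q/n = 0.04568/0.40 = 0.1142 m/d → t_B = 356/0.1142 = 3117 d
Total t = 129.9 + 3117 = 3247 d
   = 3247 / 365 = 8.90 yr

8.90 years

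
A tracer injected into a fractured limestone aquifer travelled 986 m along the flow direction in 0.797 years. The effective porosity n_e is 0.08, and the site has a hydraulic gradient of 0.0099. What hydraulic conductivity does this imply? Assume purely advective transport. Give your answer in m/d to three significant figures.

27.4 m/d

t = 0.797 years = 290.9 d
v = L / t = 986 / 290.9 = 3.389 m/d
K = v · n / i = 3.389 × 0.08 / 0.0099 = 27.4 m/d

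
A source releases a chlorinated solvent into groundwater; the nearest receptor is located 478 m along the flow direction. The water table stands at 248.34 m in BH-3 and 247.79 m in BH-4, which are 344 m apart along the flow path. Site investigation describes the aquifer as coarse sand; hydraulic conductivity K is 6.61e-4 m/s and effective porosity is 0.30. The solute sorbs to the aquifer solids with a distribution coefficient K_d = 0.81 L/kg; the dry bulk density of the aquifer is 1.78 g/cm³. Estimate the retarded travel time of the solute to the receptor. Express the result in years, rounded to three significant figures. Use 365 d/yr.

25.0 years

Hydraulic gradient i = (248.34 − 247.79) / 344 = 0.55 / 344 = 0.001599
K = 6.61e-4 m/s × 86400 s/d = 57.11 m/d
q = Ki = 57.11 × 0.001599 = 0.09131 m/d
v = Ki/n = 57.11·0.001599/0.30 = 0.3044 m/d
Retardation R = 1 + ρ_b·K_d/n = 1 + 1.78×0.81/0.30 = 5.806
Contaminant velocity v_c = v/R = 0.3044/5.806 = 0.05242 m/d
t = L/v_c = 478/0.05242 = 9118 d
   = 9118/365 = 25.0 yr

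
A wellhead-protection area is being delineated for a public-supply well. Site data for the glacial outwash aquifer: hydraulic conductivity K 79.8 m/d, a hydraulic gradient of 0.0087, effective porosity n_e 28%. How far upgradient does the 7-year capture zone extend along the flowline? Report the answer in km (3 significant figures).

6.34 km

q = Ki = 79.8 × 0.0087 = 0.6943 m/d
v_s = q/n_e = 0.6943/0.28 = 2.479 m/d
T = 7 yr × 365 = 2555 d
L = v × T = 2.479 × 2555 = 6335 m
   = 6.34 km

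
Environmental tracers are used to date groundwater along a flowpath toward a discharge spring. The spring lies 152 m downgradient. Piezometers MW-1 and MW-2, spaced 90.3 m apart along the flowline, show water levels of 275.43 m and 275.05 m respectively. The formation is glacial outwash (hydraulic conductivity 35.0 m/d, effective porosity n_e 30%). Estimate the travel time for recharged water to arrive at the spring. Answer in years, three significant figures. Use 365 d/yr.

Hydraulic gradient i = (275.43 − 275.05) / 90.3 = 0.38 / 90.3 = 0.004208
Specific discharge q = 35.0 × 0.004208 = 0.1473 m/d
v = Ki/n = 35.0·0.004208/0.30 = 0.4910 m/d
t = L / v = 152 / 0.4910 = 309.6 d
   = 309.6 / 365 = 0.848 yr

0.848 years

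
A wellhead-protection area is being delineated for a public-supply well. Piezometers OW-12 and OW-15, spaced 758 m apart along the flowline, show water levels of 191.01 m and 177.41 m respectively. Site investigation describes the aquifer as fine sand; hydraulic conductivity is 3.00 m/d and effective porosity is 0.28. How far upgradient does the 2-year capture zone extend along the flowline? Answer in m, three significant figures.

140 m

Hydraulic gradient i = (191.01 − 177.41) / 758 = 13.60 / 758 = 0.01794
Specific discharge q = 3.00 × 0.01794 = 0.05383 m/d
v_s = q/n_e = 0.05383/0.28 = 0.1922 m/d
T = 2 yr × 365 = 730 d
L = v × T = 0.1922 × 730 = 140.3 m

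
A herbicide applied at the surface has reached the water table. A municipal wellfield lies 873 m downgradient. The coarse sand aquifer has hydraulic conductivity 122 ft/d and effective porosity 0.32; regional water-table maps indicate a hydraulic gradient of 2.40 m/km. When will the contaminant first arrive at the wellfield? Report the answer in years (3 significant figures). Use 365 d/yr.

8.58 years

K = 122 ft/d × 0.3048 = 37.19 m/d
Darcy flux q = K·i = 37.19 × 0.0024 = 0.08925 m/d
Average linear velocity = 0.08925 / 0.32 = 0.2789 m/d
t = L / v = 873 / 0.2789 = 3130 d
   = 3130 / 365 = 8.58 yr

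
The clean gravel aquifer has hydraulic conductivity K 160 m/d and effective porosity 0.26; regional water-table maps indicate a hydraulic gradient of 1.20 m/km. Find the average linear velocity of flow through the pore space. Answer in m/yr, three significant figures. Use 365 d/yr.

Darcy flux q = K·i = 160 × 0.0012 = 0.1920 m/d
Seepage velocity v = q / n = 0.1920 / 0.26 = 0.7385 m/d
   = 0.7385 × 365 = 270 m/yr

270 m/yr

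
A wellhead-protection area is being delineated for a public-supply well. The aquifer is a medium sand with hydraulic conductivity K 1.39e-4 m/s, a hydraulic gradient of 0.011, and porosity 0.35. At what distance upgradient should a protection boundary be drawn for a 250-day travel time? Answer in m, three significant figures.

94.4 m

K = 1.39e-4 m/s × 86400 s/d = 12.01 m/d
Specific discharge q = 12.01 × 0.011 = 0.1321 m/d
Seepage velocity v = q / n = 0.1321 / 0.35 = 0.3774 m/d
L = v × T = 0.3774 × 250 = 94.36 m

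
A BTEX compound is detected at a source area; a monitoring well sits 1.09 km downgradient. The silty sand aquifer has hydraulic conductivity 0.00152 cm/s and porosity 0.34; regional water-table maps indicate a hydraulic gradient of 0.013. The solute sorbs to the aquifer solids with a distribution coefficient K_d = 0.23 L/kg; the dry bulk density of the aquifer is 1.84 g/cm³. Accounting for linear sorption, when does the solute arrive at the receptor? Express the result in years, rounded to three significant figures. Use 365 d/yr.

K = 0.00152 cm/s × 864 = 1.313 m/d
Specific discharge q = 1.313 × 0.013 = 0.01707 m/d
Seepage velocity v = q / n = 0.01707 / 0.34 = 0.05021 m/d
Retardation R = 1 + ρ_b·K_d/n = 1 + 1.84×0.23/0.34 = 2.245
Contaminant velocity v_c = v/R = 0.05021/2.245 = 0.02237 m/d
L = 1.09 km = 1090 m
t = L/v_c = 1090/0.02237 = 48730 d
   = 48730/365 = 133 yr

133 years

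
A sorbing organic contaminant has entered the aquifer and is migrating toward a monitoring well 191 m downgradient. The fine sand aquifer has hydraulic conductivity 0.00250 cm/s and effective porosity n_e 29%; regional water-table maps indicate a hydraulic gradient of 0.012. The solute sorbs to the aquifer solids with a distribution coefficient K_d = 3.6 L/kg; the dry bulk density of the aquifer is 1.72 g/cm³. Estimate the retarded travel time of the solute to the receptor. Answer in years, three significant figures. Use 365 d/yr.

K = 0.00250 cm/s × 864 = 2.160 m/d
q = Ki = 2.160 × 0.012 = 0.02592 m/d
v_s = q/n_e = 0.02592/0.29 = 0.08938 m/d
Retardation R = 1 + ρ_b·K_d/n = 1 + 1.72×3.6/0.29 = 22.35
Contaminant velocity v_c = v/R = 0.08938/22.35 = 0.003999 m/d
t = L/v_c = 191/0.003999 = 47760 d
   = 47760/365 = 131 yr

131 years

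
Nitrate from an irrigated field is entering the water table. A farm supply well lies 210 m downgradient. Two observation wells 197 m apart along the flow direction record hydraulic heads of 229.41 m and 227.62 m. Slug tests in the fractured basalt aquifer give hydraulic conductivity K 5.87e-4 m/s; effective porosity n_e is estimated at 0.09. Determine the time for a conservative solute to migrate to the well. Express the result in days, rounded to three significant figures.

Hydraulic gradient i = (229.41 − 227.62) / 197 = 1.79 / 197 = 0.009086
K = 5.87e-4 m/s × 86400 s/d = 50.72 m/d
q = Ki = 50.72 × 0.009086 = 0.4608 m/d
v_s = q/n_e = 0.4608/0.09 = 5.120 m/d
t = L / v = 210 / 5.120 = 41.01 d

41.0 days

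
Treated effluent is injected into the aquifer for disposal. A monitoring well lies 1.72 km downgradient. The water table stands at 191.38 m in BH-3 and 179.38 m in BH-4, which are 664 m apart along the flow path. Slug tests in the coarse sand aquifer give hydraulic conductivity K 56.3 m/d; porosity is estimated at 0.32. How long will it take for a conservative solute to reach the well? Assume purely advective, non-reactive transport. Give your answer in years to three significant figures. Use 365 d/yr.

Hydraulic gradient i = (191.38 − 179.38) / 664 = 12.00 / 664 = 0.01807
Darcy flux q = K·i = 56.3 × 0.01807 = 1.017 m/d
Average linear velocity = 1.017 / 0.32 = 3.180 m/d
L = 1.72 km = 1720 m
t = L / v = 1720 / 3.180 = 540.9 d
   = 540.9 / 365 = 1.48 yr

1.48 years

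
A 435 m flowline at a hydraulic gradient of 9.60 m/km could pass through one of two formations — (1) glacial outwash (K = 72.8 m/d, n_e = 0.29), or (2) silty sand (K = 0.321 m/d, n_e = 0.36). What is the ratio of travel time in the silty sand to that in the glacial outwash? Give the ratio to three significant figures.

282

Unit 1 (glacial outwash): v = 72.8×0.0096/0.29 = 2.410 m/d, t = 435/2.410 = 180.5 d
Unit 2 (silty sand): v = 0.321×0.0096/0.36 = 0.008560 m/d, t = 435/0.008560 = 50820 d
t(silty sand) / t(glacial outwash) = 50820/180.5 = 282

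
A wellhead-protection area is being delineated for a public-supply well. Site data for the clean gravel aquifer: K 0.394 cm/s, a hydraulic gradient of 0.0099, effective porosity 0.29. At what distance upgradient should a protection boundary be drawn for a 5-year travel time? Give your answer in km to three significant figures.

21.2 km

K = 0.394 cm/s × 864 = 340.4 m/d
Darcy flux q = K·i = 340.4 × 0.0099 = 3.370 m/d
v_s = q/n_e = 3.370/0.29 = 11.62 m/d
T = 5 yr × 365 = 1825 d
L = v × T = 11.62 × 1825 = 21210 m
   = 21.2 km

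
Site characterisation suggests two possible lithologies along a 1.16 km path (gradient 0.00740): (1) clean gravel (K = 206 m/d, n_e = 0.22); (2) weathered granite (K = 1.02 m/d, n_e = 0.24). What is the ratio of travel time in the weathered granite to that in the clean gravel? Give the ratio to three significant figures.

Unit 1 (clean gravel): v = 206×0.0074/0.22 = 6.929 m/d, t = 1160/6.929 = 167.4 d
Unit 2 (weathered granite): v = 1.02×0.0074/0.24 = 0.03145 m/d, t = 1160/0.03145 = 36880 d
t(weathered granite) / t(clean gravel) = 36880/167.4 = 220

220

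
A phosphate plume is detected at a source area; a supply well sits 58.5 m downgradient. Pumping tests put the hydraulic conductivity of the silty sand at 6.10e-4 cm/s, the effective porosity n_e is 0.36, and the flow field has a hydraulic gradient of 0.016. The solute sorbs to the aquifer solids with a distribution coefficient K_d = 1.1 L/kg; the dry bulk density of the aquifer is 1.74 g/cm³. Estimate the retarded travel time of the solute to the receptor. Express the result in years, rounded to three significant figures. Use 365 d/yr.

K = 6.10e-4 cm/s × 864 = 0.5270 m/d
Specific discharge q = 0.5270 × 0.016 = 0.008433 m/d
Average linear velocity = 0.008433 / 0.36 = 0.02342 m/d
Retardation R = 1 + ρ_b·K_d/n = 1 + 1.74×1.1/0.36 = 6.317
Contaminant velocity v_c = v/R = 0.02342/6.317 = 0.003708 m/d
t = L/v_c = 58.5/0.003708 = 15780 d
   = 15780/365 = 43.2 yr

43.2 years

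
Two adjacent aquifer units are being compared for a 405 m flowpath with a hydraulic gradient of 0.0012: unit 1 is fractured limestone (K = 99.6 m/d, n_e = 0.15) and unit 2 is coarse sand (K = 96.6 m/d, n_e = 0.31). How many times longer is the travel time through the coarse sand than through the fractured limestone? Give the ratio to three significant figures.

2.13

Unit 1 (fractured limestone): v = 99.6×0.0012/0.15 = 0.7968 m/d, t = 405/0.7968 = 508.3 d
Unit 2 (coarse sand): v = 96.6×0.0012/0.31 = 0.3739 m/d, t = 405/0.3739 = 1083 d
t(coarse sand) / t(fractured limestone) = 1083/508.3 = 2.13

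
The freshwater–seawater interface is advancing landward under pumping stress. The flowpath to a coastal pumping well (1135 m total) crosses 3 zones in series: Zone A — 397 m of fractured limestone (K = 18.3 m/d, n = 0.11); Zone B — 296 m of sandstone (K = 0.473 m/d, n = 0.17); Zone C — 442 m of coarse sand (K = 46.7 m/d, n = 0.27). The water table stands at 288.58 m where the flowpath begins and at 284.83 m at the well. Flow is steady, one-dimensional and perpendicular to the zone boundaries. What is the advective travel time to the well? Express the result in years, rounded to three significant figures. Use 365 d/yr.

Total head drop ΔH = 288.58 − 284.83 = 3.75 m
Steady 1-D flow in series ⇒ the Darcy flux q is identical in every zone and the zone head losses add (resistances L/K in series).
Σ(L/K) = 397/18.3 + 296/0.473 + 442/46.7 = 21.69 + 625.8 + 9.465 = 657.0 d
q = ΔH / Σ(L/K) = 3.75 / 657.0 = 0.005708 m/d (same in every zone)
Zone A: v = q/n = 0.005708/0.11 = 0.05189 m/d → t_A = 397/0.05189 = 7650 d
Zone B: v = q/n = 0.005708/0.17 = 0.03358 m/d → t_B = 296/0.03358 = 8815 d
Zone C: v = q/n = 0.005708/0.27 = 0.02114 m/d → t_C = 442/0.02114 = 20910 d
Total t = 7650 + 8815 + 20910 = 37370 d
   = 37370 / 365 = 102 yr

102 years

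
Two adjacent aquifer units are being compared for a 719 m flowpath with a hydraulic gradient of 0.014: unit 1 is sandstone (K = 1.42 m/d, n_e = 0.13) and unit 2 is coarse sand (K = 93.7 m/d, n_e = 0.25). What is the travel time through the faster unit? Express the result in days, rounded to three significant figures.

137 days

Unit 1 (sandstone): v = 1.42×0.014/0.13 = 0.1529 m/d, t = 719/0.1529 = 4702 d
Unit 2 (coarse sand): v = 93.7×0.014/0.25 = 5.247 m/d, t = 719/5.247 = 137.0 d
Faster unit: t = 137 d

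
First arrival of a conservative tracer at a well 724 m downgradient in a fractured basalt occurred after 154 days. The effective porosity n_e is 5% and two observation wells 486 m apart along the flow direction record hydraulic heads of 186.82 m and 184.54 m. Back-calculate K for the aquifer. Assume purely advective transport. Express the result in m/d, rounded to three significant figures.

50.1 m/d

Hydraulic gradient i = (186.82 − 184.54) / 486 = 2.28 / 486 = 0.004691
v = L / t = 724 / 154 = 4.701 m/d
K = v · n / i = 4.701 × 0.05 / 0.004691 = 50.1 m/d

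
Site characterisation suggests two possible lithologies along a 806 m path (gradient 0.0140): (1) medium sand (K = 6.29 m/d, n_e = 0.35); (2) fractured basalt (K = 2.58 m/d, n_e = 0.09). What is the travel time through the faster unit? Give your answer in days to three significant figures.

2010 days

Unit 1 (medium sand): v = 6.29×0.014/0.35 = 0.2516 m/d, t = 806/0.2516 = 3203 d
Unit 2 (fractured basalt): v = 2.58×0.014/0.09 = 0.4013 m/d, t = 806/0.4013 = 2008 d
Faster unit: t = 2010 d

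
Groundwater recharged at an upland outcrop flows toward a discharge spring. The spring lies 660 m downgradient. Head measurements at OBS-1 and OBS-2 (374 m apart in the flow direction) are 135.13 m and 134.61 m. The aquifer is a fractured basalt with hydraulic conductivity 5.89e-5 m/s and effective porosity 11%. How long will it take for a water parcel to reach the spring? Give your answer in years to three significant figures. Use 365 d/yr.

Hydraulic gradient i = (135.13 − 134.61) / 374 = 0.52 / 374 = 0.001390
K = 5.89e-5 m/s × 86400 s/d = 5.089 m/d
q = Ki = 5.089 × 0.001390 = 0.007076 m/d
Average linear velocity = 0.007076 / 0.11 = 0.06432 m/d
t = L / v = 660 / 0.06432 = 10260 d
   = 10260 / 365 = 28.1 yr

28.1 years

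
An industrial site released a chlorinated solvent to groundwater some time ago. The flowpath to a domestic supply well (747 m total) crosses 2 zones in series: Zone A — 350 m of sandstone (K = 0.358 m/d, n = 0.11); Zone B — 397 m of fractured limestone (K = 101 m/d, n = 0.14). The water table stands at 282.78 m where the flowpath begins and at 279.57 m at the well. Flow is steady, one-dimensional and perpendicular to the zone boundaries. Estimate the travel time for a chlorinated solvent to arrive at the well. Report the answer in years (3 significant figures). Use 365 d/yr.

78.8 years

Total head drop ΔH = 282.78 − 279.57 = 3.21 m
Continuity: the same q passes through each zone, so ΔH = q·Σ(L_j/K_j) — the zones act as resistances in series.
Σ(L/K) = 350/0.358 + 397/101 = 977.7 + 3.931 = 981.6 d
q = ΔH / Σ(L/K) = 3.21 / 981.6 = 0.003270 m/d (same in every zone)
Zone A: v = q/n = 0.003270/0.11 = 0.02973 m/d → t_A = 350/0.02973 = 11770 d
Zone B: v = q/n = 0.003270/0.14 = 0.02336 m/d → t_B = 397/0.02336 = 17000 d
Total t = 11770 + 17000 = 28770 d
   = 28770 / 365 = 78.8 yr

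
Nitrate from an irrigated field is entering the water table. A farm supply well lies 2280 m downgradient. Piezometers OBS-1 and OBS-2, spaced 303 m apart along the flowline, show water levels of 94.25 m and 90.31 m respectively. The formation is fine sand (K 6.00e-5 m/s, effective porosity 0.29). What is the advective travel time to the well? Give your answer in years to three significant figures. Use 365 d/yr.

Hydraulic gradient i = (94.25 − 90.31) / 303 = 3.94 / 303 = 0.01300
K = 6.00e-5 m/s × 86400 s/d = 5.184 m/d
Specific discharge q = 5.184 × 0.01300 = 0.06741 m/d
Seepage velocity v = q / n = 0.06741 / 0.29 = 0.2324 m/d
t = L / v = 2280 / 0.2324 = 9809 d
   = 9809 / 365 = 26.9 yr

26.9 years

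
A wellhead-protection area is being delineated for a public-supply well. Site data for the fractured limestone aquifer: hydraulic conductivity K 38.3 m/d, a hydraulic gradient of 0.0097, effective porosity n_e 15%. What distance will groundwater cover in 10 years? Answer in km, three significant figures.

Darcy flux q = K·i = 38.3 × 0.0097 = 0.3715 m/d
Seepage velocity v = q / n = 0.3715 / 0.15 = 2.477 m/d
T = 10 yr × 365 = 3650 d
L = v × T = 2.477 × 3650 = 9040 m
   = 9.04 km

9.04 km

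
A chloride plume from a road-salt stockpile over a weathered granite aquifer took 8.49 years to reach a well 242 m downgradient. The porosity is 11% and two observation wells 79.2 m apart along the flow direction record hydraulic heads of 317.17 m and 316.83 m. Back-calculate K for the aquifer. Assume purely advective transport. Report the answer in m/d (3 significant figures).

2.00 m/d

Hydraulic gradient i = (317.17 − 316.83) / 79.2 = 0.34 / 79.2 = 0.004293
t = 8.49 years = 3099 d
v = L / t = 242 / 3099 = 0.07809 m/d
K = v · n / i = 0.07809 × 0.11 / 0.004293 = 2.00 m/d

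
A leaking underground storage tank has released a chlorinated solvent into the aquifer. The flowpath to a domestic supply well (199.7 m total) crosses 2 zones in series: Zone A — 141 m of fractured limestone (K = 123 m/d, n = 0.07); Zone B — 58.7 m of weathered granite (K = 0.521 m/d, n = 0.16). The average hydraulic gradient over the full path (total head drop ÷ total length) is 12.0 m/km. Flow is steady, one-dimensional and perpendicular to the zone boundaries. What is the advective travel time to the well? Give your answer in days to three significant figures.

Steady 1-D flow in series ⇒ the Darcy flux q is identical in every zone and the zone head losses add (resistances L/K in series).
Σ(L/K) = 141/123 + 58.7/0.521 = 1.146 + 112.7 = 113.8 d
K_eq = L_total / Σ(L/K) = 199.7 / 113.8 = 1.755 m/d
q = K_eq · i = 1.755 × 0.012 = 0.02106 m/d (same in every zone)
Zone A: v = q/n = 0.02106/0.07 = 0.3008 m/d → t_A = 141/0.3008 = 468.8 d
Zone B: v = q/n = 0.02106/0.16 = 0.1316 m/d → t_B = 58.7/0.1316 = 446.1 d
Total t = 468.8 + 446.1 = 914.8 d

915 days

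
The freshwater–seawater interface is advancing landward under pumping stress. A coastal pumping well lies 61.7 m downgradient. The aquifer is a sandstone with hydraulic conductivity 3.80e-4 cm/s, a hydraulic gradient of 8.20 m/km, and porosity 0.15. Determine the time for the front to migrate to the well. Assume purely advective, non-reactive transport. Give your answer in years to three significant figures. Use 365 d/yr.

K = 3.80e-4 cm/s × 864 = 0.3283 m/d
q = Ki = 0.3283 × 0.0082 = 0.002692 m/d
Average linear velocity = 0.002692 / 0.15 = 0.01795 m/d
t = L / v = 61.7 / 0.01795 = 3438 d
   = 3438 / 365 = 9.42 yr

9.42 years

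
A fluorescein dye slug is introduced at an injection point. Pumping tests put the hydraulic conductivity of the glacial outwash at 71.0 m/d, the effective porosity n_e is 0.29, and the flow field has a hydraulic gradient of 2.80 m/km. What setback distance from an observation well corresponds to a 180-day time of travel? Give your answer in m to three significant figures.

123 m

Specific discharge q = 71.0 × 0.0028 = 0.1988 m/d
v = Ki/n = 71.0·0.0028/0.29 = 0.6855 m/d
L = v × T = 0.6855 × 180 = 123.4 m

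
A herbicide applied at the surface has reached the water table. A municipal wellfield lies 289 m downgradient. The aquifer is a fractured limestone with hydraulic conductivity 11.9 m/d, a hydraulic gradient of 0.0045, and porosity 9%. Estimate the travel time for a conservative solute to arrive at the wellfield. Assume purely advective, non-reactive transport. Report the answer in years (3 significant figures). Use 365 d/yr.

1.33 years

Darcy flux q = K·i = 11.9 × 0.0045 = 0.05355 m/d
v_s = q/n_e = 0.05355/0.09 = 0.5950 m/d
t = L / v = 289 / 0.5950 = 485.7 d
   = 485.7 / 365 = 1.33 yr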